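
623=623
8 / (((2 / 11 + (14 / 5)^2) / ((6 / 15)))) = 440 / 1103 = 0.40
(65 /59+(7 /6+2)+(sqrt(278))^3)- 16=-4153 /354+278 * sqrt(278)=4623.45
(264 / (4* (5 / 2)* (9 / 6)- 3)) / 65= 22 / 65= 0.34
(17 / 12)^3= 4913 / 1728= 2.84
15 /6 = 5 /2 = 2.50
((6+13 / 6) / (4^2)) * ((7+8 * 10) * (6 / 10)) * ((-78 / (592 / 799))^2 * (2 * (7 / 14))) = 4139406767223 / 14018560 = 295280.45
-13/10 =-1.30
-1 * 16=-16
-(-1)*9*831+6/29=216897/29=7479.21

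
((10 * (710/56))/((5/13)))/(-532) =-4615/7448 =-0.62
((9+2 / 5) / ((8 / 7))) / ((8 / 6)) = 987 / 160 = 6.17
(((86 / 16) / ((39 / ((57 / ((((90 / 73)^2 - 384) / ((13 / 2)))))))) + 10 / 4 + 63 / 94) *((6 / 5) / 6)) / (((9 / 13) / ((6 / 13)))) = 4654526353 / 11495651040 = 0.40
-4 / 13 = -0.31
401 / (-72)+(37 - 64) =-2345 / 72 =-32.57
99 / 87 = 33 / 29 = 1.14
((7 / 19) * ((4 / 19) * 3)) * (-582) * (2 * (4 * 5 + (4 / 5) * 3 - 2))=-9973152 / 1805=-5525.29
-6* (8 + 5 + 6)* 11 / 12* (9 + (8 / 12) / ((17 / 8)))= -99275 / 102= -973.28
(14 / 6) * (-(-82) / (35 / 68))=5576 / 15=371.73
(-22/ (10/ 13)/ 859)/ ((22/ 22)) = -143/ 4295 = -0.03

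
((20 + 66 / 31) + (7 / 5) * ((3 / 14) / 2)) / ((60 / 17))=234821 / 37200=6.31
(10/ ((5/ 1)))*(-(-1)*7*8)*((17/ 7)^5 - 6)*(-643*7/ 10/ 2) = -678501316/ 343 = -1978137.95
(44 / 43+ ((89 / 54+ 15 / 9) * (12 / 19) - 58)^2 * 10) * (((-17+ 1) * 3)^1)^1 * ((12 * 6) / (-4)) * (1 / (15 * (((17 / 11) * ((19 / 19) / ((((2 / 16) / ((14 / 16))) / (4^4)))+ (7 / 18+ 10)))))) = 27667576361216 / 42807078565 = 646.33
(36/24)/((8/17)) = 51/16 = 3.19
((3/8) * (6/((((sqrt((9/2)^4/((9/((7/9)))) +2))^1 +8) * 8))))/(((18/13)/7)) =182/425- 91 * sqrt(599)/6800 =0.10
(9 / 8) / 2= 9 / 16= 0.56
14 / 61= 0.23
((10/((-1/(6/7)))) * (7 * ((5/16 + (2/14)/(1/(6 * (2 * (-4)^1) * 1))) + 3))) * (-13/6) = -25805/56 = -460.80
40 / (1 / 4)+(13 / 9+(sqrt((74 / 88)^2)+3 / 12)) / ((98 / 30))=259975 / 1617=160.78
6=6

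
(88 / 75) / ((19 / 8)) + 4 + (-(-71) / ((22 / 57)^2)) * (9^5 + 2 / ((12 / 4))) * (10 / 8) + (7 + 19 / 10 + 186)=97053866244389 / 2758800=35179739.83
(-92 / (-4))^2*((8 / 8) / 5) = 529 / 5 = 105.80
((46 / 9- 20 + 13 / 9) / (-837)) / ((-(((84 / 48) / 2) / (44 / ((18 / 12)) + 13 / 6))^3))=-749.42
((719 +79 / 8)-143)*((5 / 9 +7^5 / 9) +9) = 8797499 / 8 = 1099687.38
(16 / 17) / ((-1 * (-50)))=8 / 425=0.02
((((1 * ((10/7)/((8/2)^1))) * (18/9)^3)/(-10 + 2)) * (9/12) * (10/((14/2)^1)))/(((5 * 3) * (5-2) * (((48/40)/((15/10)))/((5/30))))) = -25/14112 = -0.00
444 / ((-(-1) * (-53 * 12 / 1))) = -37 / 53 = -0.70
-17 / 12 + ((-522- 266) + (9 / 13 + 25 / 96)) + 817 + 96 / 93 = 29.57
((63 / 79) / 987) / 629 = 3 / 2335477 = 0.00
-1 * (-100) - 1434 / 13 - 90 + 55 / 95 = -24633 / 247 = -99.73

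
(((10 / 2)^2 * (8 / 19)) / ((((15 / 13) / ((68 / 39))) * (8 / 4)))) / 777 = 1360 / 132867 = 0.01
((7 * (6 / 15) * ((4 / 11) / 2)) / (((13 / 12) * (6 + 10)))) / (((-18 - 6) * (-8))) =7 / 45760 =0.00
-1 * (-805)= 805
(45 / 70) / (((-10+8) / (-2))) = 9 / 14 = 0.64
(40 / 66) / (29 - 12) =20 / 561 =0.04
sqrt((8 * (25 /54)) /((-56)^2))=5 * sqrt(3) /252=0.03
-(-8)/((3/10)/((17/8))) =170/3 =56.67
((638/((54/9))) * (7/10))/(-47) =-2233/1410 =-1.58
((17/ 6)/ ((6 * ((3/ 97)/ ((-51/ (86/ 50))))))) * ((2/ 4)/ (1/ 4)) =-700825/ 774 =-905.46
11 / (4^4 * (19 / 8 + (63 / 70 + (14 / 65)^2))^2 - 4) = 196356875 / 50340522176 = 0.00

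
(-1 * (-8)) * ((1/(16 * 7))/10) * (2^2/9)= 0.00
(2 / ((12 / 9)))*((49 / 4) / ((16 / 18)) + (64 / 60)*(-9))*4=2007 / 80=25.09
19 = 19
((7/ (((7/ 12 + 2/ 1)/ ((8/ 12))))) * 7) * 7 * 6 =16464/ 31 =531.10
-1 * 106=-106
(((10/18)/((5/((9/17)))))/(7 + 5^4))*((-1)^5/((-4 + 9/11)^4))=-14641/16122715000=-0.00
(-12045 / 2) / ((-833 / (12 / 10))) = 7227 / 833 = 8.68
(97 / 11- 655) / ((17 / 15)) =-106620 / 187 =-570.16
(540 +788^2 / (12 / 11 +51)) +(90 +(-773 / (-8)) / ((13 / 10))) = 376166093 / 29796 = 12624.72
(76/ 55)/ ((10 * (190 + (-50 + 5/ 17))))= 646/ 655875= 0.00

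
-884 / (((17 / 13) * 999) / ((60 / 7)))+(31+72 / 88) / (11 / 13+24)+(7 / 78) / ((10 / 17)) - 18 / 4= -19093401871 / 2153331180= -8.87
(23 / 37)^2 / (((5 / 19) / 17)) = 170867 / 6845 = 24.96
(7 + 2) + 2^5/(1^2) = 41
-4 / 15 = -0.27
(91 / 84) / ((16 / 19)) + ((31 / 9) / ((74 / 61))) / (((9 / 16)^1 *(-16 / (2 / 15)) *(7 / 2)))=25667017 / 20139840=1.27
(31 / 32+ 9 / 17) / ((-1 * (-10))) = 163 / 1088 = 0.15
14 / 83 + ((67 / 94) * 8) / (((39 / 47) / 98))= 2180458 / 3237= 673.60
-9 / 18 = -0.50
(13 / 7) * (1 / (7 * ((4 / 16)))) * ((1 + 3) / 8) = 26 / 49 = 0.53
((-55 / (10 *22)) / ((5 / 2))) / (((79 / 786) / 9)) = -3537 / 395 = -8.95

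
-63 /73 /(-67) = 63 /4891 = 0.01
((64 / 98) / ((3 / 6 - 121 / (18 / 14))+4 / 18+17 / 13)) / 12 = -624 / 1055803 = -0.00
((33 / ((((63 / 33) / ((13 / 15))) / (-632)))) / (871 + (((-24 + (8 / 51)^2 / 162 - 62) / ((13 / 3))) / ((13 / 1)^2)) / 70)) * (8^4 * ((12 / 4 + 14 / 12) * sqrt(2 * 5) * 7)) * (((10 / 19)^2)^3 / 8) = -1239466423852800000000 * sqrt(10) / 359219934799429243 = -10911.25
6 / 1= 6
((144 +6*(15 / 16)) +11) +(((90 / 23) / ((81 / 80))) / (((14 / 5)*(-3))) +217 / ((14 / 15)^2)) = 14232845 / 34776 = 409.27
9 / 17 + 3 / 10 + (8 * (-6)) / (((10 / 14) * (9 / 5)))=-18617 / 510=-36.50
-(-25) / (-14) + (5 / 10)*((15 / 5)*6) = 101 / 14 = 7.21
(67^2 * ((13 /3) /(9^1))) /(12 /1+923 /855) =5543915 /33549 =165.25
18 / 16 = 9 / 8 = 1.12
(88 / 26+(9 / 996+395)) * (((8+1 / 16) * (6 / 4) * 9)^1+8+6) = 6759224777 / 138112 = 48940.17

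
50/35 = 10/7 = 1.43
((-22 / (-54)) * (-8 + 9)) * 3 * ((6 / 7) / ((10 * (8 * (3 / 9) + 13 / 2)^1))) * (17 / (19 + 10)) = 34 / 5075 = 0.01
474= 474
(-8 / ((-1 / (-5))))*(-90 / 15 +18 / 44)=2460 / 11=223.64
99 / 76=1.30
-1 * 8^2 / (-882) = 32 / 441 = 0.07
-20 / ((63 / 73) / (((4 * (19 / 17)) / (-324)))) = 0.32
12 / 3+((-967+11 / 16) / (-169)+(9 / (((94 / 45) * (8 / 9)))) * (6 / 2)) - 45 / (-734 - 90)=79566843 / 3272516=24.31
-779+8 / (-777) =-605291 / 777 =-779.01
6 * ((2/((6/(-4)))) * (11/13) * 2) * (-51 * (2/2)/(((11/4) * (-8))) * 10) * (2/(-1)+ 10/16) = 5610/13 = 431.54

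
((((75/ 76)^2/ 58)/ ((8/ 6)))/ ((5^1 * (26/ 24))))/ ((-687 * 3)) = -1125/ 997318816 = -0.00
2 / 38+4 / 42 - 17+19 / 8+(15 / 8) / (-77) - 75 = -392822 / 4389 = -89.50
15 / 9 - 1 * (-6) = 23 / 3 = 7.67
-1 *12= -12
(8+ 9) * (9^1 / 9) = 17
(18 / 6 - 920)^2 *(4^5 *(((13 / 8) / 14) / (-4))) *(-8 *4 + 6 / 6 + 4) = 674633232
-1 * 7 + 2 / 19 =-131 / 19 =-6.89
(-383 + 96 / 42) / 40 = -533 / 56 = -9.52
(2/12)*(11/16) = 11/96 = 0.11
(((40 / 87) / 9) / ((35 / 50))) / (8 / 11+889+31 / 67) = 29480 / 359591967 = 0.00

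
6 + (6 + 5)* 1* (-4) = -38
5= 5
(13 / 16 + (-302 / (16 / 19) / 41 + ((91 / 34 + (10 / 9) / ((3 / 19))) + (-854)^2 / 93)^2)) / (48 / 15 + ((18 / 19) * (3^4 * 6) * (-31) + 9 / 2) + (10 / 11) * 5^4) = -8556765241988691269795 / 1901077230747584376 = -4501.01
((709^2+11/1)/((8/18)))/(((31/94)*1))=106319358/31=3429656.71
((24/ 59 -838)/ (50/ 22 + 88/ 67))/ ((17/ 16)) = -582737056/ 2650929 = -219.82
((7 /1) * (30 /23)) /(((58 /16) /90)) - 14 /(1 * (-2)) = 155869 /667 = 233.69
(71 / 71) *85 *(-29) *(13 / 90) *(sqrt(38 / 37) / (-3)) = 6409 *sqrt(1406) / 1998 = 120.28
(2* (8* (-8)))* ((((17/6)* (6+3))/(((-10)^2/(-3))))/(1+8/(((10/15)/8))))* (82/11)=200736/26675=7.53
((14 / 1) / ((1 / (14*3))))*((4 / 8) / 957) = 98 / 319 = 0.31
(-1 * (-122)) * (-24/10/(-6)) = 244/5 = 48.80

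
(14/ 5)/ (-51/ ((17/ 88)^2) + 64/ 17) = -119/ 57920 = -0.00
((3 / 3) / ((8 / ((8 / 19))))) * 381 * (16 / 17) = 6096 / 323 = 18.87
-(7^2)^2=-2401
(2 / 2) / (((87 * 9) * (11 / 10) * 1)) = 10 / 8613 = 0.00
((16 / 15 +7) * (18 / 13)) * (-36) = -26136 / 65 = -402.09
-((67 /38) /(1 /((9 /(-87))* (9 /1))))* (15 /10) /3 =1809 /2204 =0.82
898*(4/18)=1796/9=199.56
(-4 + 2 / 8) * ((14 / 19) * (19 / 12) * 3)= -105 / 8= -13.12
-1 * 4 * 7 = -28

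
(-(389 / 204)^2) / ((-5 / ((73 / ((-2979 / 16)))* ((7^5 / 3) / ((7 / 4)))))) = -106089942532 / 116225685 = -912.79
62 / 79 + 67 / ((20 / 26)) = 69429 / 790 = 87.88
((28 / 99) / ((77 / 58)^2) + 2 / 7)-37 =-3065147 / 83853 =-36.55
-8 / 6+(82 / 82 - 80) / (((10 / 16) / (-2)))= 3772 / 15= 251.47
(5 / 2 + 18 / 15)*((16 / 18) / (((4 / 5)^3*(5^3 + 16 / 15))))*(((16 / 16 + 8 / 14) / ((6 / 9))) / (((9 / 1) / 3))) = 50875 / 1270752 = 0.04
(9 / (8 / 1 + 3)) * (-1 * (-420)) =3780 / 11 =343.64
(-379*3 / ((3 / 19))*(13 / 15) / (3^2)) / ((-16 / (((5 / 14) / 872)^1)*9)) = 93613 / 47464704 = 0.00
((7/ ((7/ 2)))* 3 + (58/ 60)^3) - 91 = -2270611/ 27000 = -84.10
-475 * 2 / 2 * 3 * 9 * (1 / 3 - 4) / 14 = 47025 / 14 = 3358.93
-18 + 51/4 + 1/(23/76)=-179/92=-1.95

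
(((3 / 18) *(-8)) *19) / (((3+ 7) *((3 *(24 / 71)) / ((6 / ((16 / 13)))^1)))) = -17537 / 1440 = -12.18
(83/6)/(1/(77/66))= 581/36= 16.14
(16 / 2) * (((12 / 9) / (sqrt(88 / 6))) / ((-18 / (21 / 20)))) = -14 * sqrt(33) / 495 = -0.16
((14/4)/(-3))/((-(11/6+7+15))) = 7/143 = 0.05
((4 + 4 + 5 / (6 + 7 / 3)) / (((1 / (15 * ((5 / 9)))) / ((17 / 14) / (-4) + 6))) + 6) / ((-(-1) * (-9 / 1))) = -69593 / 1512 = -46.03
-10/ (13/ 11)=-110/ 13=-8.46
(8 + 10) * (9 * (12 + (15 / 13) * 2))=2317.85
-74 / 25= -2.96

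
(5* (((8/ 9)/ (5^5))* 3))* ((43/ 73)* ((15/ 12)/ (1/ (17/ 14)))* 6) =1462/ 63875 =0.02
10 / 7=1.43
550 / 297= 50 / 27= 1.85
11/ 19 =0.58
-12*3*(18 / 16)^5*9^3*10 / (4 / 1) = -1937102445 / 16384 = -118231.35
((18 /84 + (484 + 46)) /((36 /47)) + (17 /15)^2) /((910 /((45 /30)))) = 8738209 /7644000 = 1.14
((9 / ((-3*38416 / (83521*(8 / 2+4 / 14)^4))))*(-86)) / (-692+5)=-363629553750 / 1320139429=-275.45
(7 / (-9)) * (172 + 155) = -763 / 3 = -254.33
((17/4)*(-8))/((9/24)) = -272/3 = -90.67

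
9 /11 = 0.82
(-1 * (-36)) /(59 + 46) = 12 /35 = 0.34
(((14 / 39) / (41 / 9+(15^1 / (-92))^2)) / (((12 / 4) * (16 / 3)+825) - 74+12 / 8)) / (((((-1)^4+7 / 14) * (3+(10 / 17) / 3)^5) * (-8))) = -20442056071248 / 802493715336002539967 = -0.00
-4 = -4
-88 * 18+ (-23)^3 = -13751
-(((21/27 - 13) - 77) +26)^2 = -323761/81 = -3997.05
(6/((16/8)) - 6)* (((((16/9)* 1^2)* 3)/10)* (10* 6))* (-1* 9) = 864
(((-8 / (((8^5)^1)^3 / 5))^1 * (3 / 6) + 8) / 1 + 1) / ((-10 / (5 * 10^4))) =-49478023249916875 / 1099511627776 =-45000.00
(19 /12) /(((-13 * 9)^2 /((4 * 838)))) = 15922 /41067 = 0.39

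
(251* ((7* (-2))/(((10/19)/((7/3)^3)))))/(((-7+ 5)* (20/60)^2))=11450369/30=381678.97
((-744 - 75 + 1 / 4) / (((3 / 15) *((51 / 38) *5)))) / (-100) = 2489 / 408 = 6.10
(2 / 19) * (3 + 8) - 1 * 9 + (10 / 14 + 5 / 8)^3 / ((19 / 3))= -24901159 / 3336704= -7.46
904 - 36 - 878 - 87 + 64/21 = -1973/21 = -93.95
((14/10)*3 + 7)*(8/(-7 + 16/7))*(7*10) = -43904/33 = -1330.42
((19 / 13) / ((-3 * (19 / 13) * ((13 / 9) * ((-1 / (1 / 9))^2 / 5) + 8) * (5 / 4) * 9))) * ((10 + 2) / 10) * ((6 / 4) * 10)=-8 / 471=-0.02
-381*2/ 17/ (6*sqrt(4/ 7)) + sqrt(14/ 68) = -127*sqrt(7)/ 34 + sqrt(238)/ 34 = -9.43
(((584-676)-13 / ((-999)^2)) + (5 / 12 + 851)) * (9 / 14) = 3031594319 / 6209784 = 488.20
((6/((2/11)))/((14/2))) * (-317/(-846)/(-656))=-3487/1294944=-0.00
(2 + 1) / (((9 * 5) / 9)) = 3 / 5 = 0.60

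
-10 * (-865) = 8650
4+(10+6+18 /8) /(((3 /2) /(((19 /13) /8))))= 3883 /624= 6.22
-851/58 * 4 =-1702/29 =-58.69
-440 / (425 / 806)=-70928 / 85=-834.45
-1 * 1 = -1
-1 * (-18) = 18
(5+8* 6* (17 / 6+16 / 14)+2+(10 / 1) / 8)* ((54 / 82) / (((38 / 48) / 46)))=41544900 / 5453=7618.72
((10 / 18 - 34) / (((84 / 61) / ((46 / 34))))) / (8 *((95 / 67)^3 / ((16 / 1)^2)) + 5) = -145157848216 / 22481569845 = -6.46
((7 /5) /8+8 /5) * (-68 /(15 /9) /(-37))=3621 /1850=1.96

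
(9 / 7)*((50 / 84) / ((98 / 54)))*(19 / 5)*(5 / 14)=0.57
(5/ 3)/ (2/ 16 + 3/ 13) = 520/ 111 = 4.68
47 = 47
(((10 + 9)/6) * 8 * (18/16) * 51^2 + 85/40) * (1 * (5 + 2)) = 4151315/8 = 518914.38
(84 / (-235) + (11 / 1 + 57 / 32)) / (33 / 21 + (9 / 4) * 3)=653989 / 438040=1.49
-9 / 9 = -1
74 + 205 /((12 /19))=4783 /12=398.58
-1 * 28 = -28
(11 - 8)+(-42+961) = 922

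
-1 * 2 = -2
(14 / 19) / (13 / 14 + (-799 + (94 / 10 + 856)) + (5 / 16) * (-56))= 245 / 16568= 0.01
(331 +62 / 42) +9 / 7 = 333.76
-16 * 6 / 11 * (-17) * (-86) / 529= -140352 / 5819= -24.12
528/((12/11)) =484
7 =7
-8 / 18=-4 / 9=-0.44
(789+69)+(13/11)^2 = 103987/121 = 859.40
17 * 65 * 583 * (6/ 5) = 773058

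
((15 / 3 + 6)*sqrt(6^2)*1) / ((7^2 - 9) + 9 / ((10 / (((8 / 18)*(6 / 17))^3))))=2431935 / 1474028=1.65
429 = 429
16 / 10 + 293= 1473 / 5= 294.60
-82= -82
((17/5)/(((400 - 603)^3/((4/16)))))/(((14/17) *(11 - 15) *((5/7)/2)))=289/3346170800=0.00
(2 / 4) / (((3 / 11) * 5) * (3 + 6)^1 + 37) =11 / 1084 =0.01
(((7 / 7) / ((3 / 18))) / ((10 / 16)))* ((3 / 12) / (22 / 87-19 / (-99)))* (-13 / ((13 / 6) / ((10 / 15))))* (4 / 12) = -45936 / 6385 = -7.19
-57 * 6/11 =-342/11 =-31.09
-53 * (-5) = 265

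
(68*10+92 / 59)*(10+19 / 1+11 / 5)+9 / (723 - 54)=21264.66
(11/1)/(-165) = -1/15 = -0.07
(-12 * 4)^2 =2304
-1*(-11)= 11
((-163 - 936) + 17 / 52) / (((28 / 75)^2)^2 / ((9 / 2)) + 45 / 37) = -601950962109375 / 668716758788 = -900.16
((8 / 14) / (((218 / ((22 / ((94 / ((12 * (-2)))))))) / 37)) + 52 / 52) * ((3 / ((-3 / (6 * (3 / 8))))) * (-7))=146925 / 20492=7.17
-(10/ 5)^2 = -4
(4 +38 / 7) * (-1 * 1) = -66 / 7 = -9.43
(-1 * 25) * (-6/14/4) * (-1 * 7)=-75/4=-18.75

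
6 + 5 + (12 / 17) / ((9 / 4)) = 11.31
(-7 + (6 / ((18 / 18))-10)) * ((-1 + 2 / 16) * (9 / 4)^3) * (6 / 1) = 168399 / 256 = 657.81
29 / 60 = 0.48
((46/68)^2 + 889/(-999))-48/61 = -1.22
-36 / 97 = -0.37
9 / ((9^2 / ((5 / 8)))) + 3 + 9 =12.07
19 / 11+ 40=459 / 11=41.73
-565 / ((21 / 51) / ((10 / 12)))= -48025 / 42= -1143.45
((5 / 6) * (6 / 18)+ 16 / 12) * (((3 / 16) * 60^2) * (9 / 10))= 3915 / 4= 978.75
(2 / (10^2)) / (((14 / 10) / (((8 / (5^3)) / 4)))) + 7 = 30626 / 4375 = 7.00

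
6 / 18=1 / 3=0.33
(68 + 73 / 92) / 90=6329 / 8280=0.76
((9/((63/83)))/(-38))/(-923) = 83/245518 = 0.00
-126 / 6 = -21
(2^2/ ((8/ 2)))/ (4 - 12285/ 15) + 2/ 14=808/ 5705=0.14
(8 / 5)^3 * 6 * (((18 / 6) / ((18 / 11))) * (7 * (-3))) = -118272 / 125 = -946.18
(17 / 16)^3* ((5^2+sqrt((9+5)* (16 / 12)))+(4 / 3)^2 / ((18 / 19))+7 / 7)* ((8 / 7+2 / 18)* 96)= 388127* sqrt(42) / 4032+438195383 / 108864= 4649.01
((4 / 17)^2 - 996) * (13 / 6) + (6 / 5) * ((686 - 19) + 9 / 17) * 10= 5074094 / 867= 5852.47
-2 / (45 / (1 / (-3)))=2 / 135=0.01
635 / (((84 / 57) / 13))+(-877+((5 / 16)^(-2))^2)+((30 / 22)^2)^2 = 1238279320253 / 256217500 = 4832.92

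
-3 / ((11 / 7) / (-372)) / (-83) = -7812 / 913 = -8.56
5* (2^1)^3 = 40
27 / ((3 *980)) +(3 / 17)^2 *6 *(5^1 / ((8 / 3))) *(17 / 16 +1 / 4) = 2125341 / 4531520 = 0.47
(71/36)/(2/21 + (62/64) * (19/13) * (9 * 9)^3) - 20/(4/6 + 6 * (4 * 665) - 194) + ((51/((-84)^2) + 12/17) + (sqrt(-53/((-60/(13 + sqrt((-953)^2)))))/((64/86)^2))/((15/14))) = 147492821110724911/207198129406803920 + 12943 * sqrt(85330)/76800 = 49.94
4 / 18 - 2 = -16 / 9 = -1.78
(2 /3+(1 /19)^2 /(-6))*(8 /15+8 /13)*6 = 8288 /1805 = 4.59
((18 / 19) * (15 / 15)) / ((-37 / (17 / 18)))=-17 / 703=-0.02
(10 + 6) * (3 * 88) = 4224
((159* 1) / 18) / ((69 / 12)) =106 / 69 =1.54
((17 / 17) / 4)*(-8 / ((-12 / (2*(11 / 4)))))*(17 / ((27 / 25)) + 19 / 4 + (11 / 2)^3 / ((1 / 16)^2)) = 50623639 / 1296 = 39061.45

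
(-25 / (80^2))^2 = 1 / 65536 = 0.00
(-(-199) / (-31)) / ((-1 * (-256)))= -199 / 7936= -0.03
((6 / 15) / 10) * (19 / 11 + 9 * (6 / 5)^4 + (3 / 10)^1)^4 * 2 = 6549758340330802589521 / 446807861328125000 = 14659.00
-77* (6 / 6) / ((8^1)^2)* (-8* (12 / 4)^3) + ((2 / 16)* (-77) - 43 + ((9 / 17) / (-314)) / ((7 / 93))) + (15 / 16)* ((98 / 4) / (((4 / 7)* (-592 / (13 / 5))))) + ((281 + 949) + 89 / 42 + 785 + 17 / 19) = 179554303715677 / 80696211456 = 2225.06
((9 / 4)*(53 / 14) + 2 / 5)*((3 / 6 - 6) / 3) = -27467 / 1680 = -16.35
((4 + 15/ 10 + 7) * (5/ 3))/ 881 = 125/ 5286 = 0.02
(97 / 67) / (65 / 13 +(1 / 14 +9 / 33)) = 14938 / 55141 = 0.27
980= 980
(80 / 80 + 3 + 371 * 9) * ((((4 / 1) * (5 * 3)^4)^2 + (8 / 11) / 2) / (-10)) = -753961415631686 / 55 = -13708389375121.56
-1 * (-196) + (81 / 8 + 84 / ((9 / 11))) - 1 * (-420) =728.79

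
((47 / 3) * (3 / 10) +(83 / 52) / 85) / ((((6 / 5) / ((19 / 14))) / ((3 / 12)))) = 396283 / 297024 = 1.33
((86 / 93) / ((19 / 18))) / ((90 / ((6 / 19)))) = 172 / 55955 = 0.00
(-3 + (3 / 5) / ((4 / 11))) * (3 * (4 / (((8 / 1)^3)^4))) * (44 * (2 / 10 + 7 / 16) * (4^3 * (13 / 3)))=-196911 / 107374182400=-0.00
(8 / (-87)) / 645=-8 / 56115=-0.00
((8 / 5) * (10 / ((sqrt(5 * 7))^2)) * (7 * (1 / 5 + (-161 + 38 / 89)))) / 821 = -1141856 / 1826725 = -0.63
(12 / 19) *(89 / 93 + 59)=22304 / 589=37.87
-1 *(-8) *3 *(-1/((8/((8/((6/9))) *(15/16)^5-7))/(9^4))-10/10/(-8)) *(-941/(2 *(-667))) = -8206541435739/349700096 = -23467.37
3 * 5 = 15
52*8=416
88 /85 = 1.04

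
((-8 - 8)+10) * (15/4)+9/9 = -43/2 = -21.50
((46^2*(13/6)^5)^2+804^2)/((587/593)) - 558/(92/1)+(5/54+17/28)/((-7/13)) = 25784040584310289766815/2500083641664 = 10313271186.06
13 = 13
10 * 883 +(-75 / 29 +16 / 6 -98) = 759691 / 87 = 8732.08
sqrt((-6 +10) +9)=sqrt(13)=3.61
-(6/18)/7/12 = -1/252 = -0.00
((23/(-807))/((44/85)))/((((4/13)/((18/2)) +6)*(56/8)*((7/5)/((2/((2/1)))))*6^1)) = -127075/818909168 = -0.00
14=14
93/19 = 4.89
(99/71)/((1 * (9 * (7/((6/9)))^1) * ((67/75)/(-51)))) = -28050/33299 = -0.84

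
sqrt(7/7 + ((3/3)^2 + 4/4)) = sqrt(3) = 1.73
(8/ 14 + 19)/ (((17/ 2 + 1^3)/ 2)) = 548/ 133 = 4.12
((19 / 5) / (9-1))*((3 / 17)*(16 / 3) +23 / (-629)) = 10811 / 25160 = 0.43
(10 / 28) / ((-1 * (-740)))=0.00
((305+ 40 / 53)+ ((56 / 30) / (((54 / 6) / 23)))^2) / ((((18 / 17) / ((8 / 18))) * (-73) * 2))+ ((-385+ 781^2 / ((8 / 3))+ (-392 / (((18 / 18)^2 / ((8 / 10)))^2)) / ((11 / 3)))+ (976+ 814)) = 115636743904159589 / 502613278200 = 230071.01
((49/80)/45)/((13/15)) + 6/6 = 1.02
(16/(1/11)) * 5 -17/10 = 878.30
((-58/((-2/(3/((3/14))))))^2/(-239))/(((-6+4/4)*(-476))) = -5887/20315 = -0.29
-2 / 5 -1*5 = -27 / 5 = -5.40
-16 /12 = -4 /3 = -1.33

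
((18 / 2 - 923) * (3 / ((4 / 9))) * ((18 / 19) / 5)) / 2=-111051 / 190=-584.48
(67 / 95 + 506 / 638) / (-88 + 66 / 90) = -12384 / 721259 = -0.02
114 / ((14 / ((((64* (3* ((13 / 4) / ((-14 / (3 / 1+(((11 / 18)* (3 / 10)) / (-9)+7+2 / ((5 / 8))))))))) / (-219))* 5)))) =3515798 / 32193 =109.21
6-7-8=-9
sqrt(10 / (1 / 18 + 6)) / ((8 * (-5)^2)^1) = 3 * sqrt(545) / 10900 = 0.01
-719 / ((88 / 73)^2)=-3831551 / 7744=-494.78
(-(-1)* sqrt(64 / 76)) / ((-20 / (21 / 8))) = -0.12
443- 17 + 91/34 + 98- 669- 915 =-35949/34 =-1057.32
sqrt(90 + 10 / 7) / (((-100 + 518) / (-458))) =-1832 * sqrt(70) / 1463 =-10.48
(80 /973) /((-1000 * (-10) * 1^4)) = 1 /121625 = 0.00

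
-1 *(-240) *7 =1680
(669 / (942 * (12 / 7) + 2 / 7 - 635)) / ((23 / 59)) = 92099 / 52601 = 1.75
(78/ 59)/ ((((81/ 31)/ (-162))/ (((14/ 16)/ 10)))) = -8463/ 1180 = -7.17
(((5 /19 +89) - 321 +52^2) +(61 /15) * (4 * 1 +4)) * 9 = 2141601 /95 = 22543.17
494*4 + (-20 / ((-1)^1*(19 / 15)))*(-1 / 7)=262508 / 133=1973.74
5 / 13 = 0.38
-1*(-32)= 32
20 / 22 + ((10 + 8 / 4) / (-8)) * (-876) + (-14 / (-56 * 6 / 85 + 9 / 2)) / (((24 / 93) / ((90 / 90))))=80239 / 66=1215.74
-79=-79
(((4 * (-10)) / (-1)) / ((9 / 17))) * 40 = 27200 / 9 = 3022.22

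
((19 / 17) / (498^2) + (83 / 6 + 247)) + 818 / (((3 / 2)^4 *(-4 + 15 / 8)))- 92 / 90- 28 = 29553797077 / 189723060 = 155.77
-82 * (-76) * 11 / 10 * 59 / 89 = 2022284 / 445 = 4544.46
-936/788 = -234/197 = -1.19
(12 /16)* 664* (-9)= -4482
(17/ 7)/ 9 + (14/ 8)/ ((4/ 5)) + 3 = 5501/ 1008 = 5.46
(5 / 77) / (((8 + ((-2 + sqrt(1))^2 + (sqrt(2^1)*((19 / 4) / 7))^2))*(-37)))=-0.00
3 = 3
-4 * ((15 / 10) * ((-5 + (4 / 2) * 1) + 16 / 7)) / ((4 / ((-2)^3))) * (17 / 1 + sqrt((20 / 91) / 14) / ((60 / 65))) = -1020 / 7-5 * sqrt(130) / 49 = -146.88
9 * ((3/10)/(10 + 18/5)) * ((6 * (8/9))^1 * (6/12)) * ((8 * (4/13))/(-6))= -0.22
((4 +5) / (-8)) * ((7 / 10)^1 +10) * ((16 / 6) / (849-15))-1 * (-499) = 1387113 / 2780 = 498.96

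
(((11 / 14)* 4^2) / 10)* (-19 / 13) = -836 / 455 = -1.84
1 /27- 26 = -25.96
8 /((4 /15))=30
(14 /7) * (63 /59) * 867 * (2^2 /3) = 2468.75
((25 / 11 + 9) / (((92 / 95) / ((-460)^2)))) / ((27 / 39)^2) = 4578886000 / 891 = 5139041.53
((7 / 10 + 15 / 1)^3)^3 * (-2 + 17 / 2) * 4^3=753425342124281644441 / 31250000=24109610947977.01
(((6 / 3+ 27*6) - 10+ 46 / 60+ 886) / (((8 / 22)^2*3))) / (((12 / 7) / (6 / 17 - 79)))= -35358142897 / 293760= -120364.05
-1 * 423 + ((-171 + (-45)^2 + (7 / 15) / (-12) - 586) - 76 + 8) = 139853 / 180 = 776.96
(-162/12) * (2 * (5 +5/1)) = -270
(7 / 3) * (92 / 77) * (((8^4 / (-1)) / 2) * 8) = -1507328 / 33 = -45676.61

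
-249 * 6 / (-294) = 249 / 49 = 5.08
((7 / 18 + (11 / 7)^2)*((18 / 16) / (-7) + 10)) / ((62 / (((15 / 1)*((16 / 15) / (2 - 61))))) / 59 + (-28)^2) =1389071 / 38531934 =0.04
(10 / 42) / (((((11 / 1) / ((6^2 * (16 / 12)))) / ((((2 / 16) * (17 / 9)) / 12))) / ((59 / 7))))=5015 / 29106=0.17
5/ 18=0.28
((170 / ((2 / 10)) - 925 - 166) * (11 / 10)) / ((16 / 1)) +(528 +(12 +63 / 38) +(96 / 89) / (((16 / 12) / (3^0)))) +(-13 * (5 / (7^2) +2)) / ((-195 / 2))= 4185467185 / 7954464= 526.18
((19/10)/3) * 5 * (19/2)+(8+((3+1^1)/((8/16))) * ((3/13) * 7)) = 7957/156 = 51.01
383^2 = 146689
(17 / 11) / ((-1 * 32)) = -17 / 352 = -0.05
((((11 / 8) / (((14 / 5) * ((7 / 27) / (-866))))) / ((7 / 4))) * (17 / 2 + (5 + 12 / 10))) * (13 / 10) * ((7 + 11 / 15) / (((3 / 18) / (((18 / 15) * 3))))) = -2618059158 / 875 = -2992067.61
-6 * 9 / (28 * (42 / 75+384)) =-675 / 134596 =-0.01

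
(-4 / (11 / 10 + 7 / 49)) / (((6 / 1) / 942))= -505.29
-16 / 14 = -8 / 7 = -1.14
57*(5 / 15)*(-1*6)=-114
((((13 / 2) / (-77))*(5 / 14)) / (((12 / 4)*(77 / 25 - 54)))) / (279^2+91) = 1625 / 641673696048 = 0.00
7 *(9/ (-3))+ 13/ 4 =-17.75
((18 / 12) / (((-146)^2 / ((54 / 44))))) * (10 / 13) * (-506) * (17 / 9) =-17595 / 277108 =-0.06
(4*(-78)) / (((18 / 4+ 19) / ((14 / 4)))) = -2184 / 47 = -46.47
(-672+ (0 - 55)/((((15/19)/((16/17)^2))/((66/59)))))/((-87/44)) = 555955840/1483437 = 374.78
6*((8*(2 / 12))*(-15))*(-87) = 10440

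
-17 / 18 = -0.94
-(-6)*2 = 12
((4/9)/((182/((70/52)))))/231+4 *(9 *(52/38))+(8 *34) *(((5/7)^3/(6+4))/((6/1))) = 16654778219/327107781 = 50.92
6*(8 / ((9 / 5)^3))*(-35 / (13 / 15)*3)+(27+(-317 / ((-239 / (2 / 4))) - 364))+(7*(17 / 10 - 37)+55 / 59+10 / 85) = -664516890386 / 420703335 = -1579.54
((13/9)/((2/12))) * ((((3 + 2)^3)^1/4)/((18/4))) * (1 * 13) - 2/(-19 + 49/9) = 782.55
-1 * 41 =-41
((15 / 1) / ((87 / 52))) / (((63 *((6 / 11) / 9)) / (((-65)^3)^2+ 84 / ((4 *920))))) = 9922109250628003 / 56028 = 177091976344.47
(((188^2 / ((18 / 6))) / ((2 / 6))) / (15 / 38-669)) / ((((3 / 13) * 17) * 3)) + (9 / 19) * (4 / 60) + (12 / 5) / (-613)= -1010516979379 / 226375226685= -4.46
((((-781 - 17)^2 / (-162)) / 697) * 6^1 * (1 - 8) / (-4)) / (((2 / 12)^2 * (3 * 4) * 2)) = -88.83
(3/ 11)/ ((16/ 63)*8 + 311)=189/ 216931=0.00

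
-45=-45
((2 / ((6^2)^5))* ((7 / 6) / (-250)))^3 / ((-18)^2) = -0.00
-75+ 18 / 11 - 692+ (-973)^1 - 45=-19617 / 11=-1783.36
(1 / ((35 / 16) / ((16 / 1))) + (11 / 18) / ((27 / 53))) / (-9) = -144821 / 153090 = -0.95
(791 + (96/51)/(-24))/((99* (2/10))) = 18335/459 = 39.95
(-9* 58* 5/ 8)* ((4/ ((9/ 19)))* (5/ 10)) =-2755/ 2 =-1377.50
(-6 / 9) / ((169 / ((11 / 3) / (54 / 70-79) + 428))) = -3515207 / 2082249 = -1.69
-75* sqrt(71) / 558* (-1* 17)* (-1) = -425* sqrt(71) / 186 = -19.25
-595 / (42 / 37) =-3145 / 6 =-524.17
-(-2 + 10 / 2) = -3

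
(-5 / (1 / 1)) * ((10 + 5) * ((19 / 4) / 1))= -1425 / 4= -356.25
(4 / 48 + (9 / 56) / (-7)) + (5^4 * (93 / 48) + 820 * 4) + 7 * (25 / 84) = 10567727 / 2352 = 4493.08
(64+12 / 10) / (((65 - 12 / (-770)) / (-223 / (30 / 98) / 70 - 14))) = -45949211 / 1877325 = -24.48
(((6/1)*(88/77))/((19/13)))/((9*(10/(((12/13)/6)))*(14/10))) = 16/2793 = 0.01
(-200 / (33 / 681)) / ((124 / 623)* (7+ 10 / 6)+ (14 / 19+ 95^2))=-1612199400 / 3526316167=-0.46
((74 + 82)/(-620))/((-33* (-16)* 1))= -13/27280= -0.00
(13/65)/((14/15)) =3/14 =0.21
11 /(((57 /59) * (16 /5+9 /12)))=12980 /4503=2.88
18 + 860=878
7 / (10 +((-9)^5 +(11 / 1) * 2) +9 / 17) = -119 / 1003280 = -0.00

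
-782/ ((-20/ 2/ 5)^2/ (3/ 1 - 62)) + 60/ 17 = 392293/ 34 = 11538.03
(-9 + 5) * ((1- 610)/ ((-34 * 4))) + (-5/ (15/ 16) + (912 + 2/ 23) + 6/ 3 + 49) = 2204869/ 2346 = 939.84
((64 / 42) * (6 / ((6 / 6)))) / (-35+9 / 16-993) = -1024 / 115073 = -0.01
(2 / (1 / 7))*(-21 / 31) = -294 / 31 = -9.48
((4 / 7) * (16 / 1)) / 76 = 16 / 133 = 0.12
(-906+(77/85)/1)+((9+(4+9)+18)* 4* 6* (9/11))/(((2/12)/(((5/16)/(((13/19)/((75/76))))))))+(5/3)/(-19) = 844527092/692835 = 1218.94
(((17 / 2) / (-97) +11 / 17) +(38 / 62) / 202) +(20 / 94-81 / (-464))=106942736997 / 112595118352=0.95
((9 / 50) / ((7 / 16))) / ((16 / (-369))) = -3321 / 350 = -9.49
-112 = -112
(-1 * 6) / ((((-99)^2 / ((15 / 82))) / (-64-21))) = 425 / 44649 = 0.01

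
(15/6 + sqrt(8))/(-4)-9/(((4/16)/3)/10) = -8645/8-sqrt(2)/2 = -1081.33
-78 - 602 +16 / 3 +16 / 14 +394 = -5870 / 21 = -279.52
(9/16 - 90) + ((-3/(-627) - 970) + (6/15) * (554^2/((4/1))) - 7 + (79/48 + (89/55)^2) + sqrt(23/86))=sqrt(1978)/86 + 40870837991/1379400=29629.95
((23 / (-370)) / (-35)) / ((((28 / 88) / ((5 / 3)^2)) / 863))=218339 / 16317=13.38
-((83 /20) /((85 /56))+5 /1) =-3287 /425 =-7.73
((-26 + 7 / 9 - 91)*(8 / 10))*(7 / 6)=-14644 / 135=-108.47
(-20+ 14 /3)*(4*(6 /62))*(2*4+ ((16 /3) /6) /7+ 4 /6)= -101936 /1953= -52.19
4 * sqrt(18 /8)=6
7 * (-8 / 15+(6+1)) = 679 / 15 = 45.27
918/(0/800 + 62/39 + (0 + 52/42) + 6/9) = 262.70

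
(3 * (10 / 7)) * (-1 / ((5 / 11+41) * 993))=-55 / 528276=-0.00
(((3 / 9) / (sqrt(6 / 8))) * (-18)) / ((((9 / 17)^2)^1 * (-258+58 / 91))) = 26299 * sqrt(3) / 474255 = 0.10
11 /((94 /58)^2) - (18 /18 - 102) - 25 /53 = 104.72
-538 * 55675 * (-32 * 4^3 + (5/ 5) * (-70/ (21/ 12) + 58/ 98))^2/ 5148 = -156682113386815175/ 6180174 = -25352378976.19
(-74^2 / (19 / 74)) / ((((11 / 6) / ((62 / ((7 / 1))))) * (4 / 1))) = -25759.28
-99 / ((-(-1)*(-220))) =9 / 20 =0.45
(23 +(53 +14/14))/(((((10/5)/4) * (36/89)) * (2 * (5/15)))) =6853/12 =571.08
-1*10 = -10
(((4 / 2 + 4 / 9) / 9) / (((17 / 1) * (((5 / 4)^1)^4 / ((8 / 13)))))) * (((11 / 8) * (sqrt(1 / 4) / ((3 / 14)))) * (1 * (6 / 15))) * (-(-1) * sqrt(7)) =867328 * sqrt(7) / 167821875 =0.01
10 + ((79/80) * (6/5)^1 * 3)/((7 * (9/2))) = 7079/700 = 10.11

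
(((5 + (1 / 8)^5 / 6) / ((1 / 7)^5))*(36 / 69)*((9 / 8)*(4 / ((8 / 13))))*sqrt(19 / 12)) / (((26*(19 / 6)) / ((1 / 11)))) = 7826196357*sqrt(57) / 132644864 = 445.45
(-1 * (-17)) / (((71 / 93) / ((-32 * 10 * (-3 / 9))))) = 168640 / 71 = 2375.21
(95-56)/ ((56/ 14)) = 39/ 4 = 9.75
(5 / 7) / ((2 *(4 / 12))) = 15 / 14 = 1.07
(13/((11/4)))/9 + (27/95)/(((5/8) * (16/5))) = 12553/18810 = 0.67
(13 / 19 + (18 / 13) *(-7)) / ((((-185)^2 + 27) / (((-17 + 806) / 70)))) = -0.00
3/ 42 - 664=-9295/ 14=-663.93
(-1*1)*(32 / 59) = -32 / 59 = -0.54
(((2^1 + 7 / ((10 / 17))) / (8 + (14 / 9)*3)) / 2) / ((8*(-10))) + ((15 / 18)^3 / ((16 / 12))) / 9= 203723 / 4924800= 0.04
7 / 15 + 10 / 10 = 1.47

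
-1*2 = -2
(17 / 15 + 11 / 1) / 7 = 26 / 15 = 1.73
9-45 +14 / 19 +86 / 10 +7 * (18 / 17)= -31091 / 1615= -19.25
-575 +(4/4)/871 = -575.00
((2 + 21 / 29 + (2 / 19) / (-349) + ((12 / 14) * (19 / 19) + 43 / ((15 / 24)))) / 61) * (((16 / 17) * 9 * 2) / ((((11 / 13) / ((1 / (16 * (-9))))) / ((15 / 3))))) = -12666098822 / 15354882851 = -0.82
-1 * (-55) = 55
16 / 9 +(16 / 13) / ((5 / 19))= 3776 / 585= 6.45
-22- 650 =-672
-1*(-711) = 711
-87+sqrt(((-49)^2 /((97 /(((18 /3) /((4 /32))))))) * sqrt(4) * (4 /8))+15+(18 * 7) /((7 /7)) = 196 * sqrt(291) /97+54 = 88.47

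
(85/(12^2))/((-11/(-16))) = 85/99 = 0.86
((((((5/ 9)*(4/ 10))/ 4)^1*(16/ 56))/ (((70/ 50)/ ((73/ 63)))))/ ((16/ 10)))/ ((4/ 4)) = 1825/ 222264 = 0.01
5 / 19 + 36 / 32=211 / 152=1.39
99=99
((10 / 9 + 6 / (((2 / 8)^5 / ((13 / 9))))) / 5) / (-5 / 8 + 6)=639056 / 1935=330.26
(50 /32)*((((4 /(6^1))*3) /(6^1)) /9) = 0.06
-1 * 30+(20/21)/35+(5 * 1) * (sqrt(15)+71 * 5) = 5 * sqrt(15)+256519/147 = 1764.39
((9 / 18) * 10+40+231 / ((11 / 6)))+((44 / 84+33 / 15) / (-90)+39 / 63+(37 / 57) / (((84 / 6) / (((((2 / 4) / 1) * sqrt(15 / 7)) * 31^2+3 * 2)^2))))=35557 * sqrt(105) / 931+116195721923 / 5027400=23503.84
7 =7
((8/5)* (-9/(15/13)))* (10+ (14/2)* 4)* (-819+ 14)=1908816/5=381763.20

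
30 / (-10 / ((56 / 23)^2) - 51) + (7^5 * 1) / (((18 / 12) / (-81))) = -74977788354 / 82613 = -907578.57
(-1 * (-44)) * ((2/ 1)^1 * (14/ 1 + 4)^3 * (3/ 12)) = 128304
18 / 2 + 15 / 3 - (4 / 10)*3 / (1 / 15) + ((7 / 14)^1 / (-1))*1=-9 / 2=-4.50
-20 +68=48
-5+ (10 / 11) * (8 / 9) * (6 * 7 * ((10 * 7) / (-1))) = -78565 / 33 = -2380.76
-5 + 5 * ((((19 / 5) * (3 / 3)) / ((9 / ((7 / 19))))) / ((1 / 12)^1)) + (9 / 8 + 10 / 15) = 49 / 8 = 6.12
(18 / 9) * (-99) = -198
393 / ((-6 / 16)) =-1048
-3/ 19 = -0.16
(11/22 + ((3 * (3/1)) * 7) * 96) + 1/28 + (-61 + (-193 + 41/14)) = 162329/28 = 5797.46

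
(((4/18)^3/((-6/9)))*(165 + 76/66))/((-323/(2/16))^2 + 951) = -21932/53550938133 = -0.00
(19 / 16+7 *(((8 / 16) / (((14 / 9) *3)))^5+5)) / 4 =9.05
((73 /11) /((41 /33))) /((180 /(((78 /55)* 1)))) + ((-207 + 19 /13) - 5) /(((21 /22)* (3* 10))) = -19286477 /2638350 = -7.31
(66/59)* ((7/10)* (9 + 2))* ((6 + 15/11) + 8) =39039/295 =132.34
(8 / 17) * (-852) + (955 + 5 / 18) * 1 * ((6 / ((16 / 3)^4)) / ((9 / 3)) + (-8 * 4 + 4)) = -272196744629 / 10027008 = -27146.36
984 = 984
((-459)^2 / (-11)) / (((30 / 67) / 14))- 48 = -32939103 / 55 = -598892.78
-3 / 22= -0.14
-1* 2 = -2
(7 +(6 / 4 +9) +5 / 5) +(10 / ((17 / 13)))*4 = 1669 / 34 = 49.09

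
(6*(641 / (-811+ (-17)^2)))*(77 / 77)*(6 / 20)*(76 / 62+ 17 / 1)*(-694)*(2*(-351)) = -17644244202 / 899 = -19626523.03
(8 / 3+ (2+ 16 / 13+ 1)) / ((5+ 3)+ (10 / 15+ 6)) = 269 / 572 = 0.47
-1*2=-2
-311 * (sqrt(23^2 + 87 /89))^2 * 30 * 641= -282089639040 /89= -3169546506.07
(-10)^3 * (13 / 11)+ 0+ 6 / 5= -64934 / 55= -1180.62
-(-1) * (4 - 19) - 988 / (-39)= 31 / 3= 10.33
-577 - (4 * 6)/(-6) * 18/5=-2813/5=-562.60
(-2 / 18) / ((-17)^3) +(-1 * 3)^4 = 3581578 / 44217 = 81.00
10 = 10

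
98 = 98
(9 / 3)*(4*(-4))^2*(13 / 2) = 4992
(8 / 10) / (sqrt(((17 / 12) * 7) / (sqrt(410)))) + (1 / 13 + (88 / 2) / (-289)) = -283 / 3757 + 8 * sqrt(357) * 410^(1 / 4) / 595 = 1.07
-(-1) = 1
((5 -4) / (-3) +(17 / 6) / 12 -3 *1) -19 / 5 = -2483 / 360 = -6.90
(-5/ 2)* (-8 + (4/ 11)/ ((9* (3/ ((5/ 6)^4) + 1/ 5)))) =19.98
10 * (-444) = -4440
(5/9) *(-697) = -3485/9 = -387.22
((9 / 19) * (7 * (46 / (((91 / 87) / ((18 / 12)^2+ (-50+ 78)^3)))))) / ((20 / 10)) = 1581496353 / 988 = 1600704.81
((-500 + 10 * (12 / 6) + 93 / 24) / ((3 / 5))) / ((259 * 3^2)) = -19045 / 55944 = -0.34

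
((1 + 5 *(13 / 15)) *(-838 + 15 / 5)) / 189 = -23.56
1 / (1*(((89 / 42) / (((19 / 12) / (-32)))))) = -0.02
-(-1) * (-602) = -602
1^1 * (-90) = -90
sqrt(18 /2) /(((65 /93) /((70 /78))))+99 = 102.85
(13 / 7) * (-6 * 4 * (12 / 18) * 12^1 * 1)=-2496 / 7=-356.57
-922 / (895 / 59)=-54398 / 895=-60.78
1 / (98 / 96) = 48 / 49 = 0.98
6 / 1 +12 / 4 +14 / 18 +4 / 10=458 / 45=10.18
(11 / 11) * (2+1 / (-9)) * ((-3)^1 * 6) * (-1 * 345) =11730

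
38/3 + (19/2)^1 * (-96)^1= -2698/3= -899.33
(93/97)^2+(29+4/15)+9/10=1754923/56454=31.09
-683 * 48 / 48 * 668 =-456244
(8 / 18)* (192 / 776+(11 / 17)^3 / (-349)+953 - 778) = 38862647008 / 498959367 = 77.89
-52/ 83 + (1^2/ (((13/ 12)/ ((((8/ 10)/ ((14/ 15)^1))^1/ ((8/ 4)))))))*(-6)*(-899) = 16112540/ 7553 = 2133.26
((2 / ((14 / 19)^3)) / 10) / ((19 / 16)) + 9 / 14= 3649 / 3430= 1.06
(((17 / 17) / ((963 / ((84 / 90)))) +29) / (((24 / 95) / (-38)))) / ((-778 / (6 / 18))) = 151229759 / 80915112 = 1.87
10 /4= 2.50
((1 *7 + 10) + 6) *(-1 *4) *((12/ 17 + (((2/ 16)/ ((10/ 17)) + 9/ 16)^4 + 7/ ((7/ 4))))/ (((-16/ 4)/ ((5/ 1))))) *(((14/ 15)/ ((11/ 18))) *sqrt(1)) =106501430931/ 119680000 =889.88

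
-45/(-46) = 45/46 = 0.98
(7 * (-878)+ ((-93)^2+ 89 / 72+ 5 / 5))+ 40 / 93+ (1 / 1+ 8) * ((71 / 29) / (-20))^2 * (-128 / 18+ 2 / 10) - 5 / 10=1175181990221 / 469278000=2504.23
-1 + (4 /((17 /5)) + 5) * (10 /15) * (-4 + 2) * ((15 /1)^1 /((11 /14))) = -29587 /187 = -158.22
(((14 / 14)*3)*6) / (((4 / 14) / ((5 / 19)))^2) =11025 / 722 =15.27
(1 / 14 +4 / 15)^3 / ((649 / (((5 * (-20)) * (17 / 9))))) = -6084487 / 540935010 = -0.01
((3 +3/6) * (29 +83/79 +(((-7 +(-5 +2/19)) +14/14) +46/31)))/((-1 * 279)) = -6722723/25964298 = -0.26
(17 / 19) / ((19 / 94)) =1598 / 361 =4.43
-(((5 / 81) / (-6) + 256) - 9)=-246.99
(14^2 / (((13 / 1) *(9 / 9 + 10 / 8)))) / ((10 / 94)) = 36848 / 585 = 62.99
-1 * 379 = -379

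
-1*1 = -1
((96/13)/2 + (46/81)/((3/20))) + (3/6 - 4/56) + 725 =16206770/22113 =732.91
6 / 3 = 2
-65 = -65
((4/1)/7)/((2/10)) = 20/7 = 2.86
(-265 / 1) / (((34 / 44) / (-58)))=338140 / 17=19890.59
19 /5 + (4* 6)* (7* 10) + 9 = 8464 /5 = 1692.80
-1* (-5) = 5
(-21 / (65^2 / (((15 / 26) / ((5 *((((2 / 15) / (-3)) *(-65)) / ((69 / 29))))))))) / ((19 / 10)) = -39123 / 157371110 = -0.00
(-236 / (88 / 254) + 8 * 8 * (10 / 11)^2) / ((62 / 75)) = -5701725 / 7502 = -760.03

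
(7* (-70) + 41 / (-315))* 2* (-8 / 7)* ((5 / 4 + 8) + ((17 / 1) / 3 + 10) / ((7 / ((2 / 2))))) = 119189852 / 9261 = 12870.08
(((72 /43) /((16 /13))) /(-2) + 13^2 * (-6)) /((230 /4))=-34905 /1978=-17.65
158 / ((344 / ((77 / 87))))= 6083 / 14964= 0.41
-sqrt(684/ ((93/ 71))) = -2 * sqrt(125457)/ 31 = -22.85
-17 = -17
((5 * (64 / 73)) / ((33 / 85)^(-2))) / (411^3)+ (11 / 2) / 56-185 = -16851275988585707 / 91136361524880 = -184.90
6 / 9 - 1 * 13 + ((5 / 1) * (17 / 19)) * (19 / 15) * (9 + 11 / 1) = 101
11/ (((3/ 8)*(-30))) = -44/ 45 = -0.98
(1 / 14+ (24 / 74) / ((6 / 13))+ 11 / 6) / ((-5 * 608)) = -1013 / 1181040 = -0.00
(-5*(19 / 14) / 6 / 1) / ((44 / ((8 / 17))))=-0.01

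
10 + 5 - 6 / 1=9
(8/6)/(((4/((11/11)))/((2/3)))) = 2/9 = 0.22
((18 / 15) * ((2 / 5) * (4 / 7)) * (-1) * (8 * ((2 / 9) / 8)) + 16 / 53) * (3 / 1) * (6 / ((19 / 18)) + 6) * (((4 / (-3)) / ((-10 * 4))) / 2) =124024 / 881125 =0.14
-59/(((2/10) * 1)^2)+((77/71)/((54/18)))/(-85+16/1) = -21678152/14697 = -1475.01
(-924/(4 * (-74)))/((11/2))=21/37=0.57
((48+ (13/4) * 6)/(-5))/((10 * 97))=-27/1940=-0.01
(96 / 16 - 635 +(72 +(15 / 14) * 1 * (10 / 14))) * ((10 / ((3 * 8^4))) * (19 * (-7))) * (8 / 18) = 5178545 / 193536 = 26.76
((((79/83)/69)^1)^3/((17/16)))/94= 3944312/150081903290817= 0.00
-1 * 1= -1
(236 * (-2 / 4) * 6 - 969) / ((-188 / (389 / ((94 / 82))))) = 26746473 / 8836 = 3026.99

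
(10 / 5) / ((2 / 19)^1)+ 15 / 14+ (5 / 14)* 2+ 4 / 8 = 149 / 7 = 21.29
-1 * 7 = -7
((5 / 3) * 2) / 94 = 5 / 141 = 0.04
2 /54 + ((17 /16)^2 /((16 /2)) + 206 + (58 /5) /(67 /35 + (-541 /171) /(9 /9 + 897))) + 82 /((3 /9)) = 8973141059869 /19581364224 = 458.25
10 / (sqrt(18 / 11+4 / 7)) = sqrt(13090) / 17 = 6.73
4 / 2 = 2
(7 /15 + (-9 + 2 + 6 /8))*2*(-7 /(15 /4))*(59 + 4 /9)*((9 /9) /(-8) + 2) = 259903 /108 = 2406.51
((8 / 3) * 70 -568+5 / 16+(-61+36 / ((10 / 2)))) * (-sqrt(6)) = 104357 * sqrt(6) / 240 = 1065.09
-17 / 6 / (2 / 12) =-17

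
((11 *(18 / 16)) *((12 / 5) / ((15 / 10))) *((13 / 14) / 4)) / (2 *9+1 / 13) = 16731 / 65800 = 0.25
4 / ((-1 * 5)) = -4 / 5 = -0.80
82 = 82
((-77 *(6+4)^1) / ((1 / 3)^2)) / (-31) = 6930 / 31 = 223.55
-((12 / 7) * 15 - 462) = 3054 / 7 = 436.29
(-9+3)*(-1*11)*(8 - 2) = 396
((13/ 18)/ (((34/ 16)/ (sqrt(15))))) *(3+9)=208 *sqrt(15)/ 51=15.80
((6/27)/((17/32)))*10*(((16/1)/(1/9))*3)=1807.06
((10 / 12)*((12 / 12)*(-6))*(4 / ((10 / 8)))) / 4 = -4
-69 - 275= -344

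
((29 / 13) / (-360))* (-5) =0.03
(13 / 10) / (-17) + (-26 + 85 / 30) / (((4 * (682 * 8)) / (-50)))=-130193 / 5565120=-0.02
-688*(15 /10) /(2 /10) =-5160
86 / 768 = 43 / 384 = 0.11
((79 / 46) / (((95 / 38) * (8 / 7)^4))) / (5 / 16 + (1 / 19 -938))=-3603901 / 8391607040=-0.00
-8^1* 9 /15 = -24 /5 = -4.80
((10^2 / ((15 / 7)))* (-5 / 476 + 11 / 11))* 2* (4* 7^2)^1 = 307720 / 17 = 18101.18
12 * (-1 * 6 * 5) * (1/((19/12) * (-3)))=1440/19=75.79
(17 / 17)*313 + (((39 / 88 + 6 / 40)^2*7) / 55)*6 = 1667842541 / 5324000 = 313.27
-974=-974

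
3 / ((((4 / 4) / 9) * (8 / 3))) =81 / 8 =10.12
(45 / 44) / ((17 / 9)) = 405 / 748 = 0.54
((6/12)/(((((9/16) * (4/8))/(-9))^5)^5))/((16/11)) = -14621507953634074601941877663083790336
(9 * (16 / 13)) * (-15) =-2160 / 13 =-166.15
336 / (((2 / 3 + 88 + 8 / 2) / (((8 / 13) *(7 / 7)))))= 4032 / 1807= 2.23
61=61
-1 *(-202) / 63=202 / 63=3.21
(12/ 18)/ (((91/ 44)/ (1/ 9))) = 88/ 2457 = 0.04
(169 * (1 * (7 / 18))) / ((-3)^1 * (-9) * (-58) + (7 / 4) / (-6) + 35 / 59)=-279188 / 6651087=-0.04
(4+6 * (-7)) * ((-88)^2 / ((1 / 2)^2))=-1177088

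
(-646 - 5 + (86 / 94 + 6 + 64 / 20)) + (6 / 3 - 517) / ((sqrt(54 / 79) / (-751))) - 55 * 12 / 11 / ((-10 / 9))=-137918 / 235 + 386765 * sqrt(474) / 18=467217.01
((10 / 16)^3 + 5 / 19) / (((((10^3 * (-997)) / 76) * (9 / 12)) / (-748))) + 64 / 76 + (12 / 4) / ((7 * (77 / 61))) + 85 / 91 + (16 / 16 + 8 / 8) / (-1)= 32760011959 / 212373761600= 0.15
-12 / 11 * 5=-60 / 11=-5.45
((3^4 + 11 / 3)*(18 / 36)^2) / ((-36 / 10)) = -635 / 108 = -5.88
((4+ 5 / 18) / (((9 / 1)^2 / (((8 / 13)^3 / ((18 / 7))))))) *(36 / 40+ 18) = 241472 / 2669355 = 0.09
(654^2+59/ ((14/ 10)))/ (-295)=-1450.03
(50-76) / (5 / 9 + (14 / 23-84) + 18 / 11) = 59202 / 184891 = 0.32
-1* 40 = -40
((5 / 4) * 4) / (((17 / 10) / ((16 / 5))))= 160 / 17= 9.41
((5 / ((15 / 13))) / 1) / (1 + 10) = 13 / 33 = 0.39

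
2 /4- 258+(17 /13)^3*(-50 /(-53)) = -255.39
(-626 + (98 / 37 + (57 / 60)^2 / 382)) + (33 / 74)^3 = -4823896642367 / 7739778400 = -623.26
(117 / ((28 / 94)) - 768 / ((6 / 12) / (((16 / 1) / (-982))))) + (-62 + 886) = 8536217 / 6874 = 1241.81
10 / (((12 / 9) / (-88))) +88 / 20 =-655.60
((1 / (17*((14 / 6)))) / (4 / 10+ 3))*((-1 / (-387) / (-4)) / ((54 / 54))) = -5 / 1043868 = -0.00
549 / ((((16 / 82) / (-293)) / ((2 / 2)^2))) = -6595137 / 8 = -824392.12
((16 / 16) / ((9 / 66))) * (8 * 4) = 704 / 3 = 234.67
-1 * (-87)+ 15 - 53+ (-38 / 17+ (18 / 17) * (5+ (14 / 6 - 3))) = 873 / 17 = 51.35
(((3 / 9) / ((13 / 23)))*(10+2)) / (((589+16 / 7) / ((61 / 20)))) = 9821 / 269035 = 0.04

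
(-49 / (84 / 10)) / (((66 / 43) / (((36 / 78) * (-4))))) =3010 / 429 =7.02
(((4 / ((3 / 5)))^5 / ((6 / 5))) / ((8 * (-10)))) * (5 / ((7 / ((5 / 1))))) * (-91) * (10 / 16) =20312500 / 729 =27863.51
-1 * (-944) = 944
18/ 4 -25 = -41/ 2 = -20.50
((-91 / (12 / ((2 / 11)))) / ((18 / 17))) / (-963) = 1547 / 1144044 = 0.00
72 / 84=0.86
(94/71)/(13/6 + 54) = 564/23927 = 0.02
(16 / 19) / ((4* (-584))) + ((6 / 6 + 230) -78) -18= 374489 / 2774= 135.00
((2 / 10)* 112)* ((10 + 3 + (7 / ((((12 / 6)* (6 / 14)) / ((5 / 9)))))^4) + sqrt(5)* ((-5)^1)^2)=560* sqrt(5) + 25994782471 / 2657205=11034.95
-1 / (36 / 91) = -91 / 36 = -2.53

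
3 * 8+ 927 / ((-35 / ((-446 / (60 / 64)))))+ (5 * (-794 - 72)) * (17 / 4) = -2022427 / 350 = -5778.36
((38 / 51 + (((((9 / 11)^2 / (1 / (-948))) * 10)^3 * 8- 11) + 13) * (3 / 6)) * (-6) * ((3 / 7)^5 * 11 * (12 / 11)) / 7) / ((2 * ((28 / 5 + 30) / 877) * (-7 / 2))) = -1181047469462596526786392860 / 2207401427522599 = -535039732572.84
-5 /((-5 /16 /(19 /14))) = 152 /7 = 21.71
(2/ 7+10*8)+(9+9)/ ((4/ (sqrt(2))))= 9*sqrt(2)/ 2+562/ 7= 86.65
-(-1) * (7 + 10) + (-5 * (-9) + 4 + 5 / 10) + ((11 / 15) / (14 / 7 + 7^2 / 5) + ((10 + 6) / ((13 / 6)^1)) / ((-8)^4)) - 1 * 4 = 18426835 / 294528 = 62.56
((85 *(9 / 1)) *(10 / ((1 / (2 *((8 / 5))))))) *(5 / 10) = 12240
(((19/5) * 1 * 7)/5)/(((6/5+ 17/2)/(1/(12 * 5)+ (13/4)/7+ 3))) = 1.91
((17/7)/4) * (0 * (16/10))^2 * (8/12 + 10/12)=0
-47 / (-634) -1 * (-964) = 611223 / 634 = 964.07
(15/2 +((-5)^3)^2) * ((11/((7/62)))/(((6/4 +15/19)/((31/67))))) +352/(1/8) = 12673989218/40803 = 310614.15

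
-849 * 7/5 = -5943/5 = -1188.60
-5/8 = -0.62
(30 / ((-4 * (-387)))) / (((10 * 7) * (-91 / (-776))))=194 / 82173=0.00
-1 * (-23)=23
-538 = -538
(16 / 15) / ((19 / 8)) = 128 / 285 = 0.45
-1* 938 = -938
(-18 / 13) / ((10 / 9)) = -81 / 65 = -1.25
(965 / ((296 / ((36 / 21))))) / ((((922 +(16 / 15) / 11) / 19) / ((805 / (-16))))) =-1043719875 / 180140864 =-5.79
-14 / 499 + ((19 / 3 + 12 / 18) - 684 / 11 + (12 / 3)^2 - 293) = -1823500 / 5489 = -332.21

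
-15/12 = -5/4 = -1.25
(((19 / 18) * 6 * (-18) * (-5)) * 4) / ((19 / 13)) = 1560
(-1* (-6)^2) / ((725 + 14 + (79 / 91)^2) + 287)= -298116 / 8502547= -0.04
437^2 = 190969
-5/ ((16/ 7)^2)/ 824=-245/ 210944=-0.00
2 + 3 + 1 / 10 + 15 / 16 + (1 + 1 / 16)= 71 / 10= 7.10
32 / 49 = 0.65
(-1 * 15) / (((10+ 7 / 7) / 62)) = -930 / 11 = -84.55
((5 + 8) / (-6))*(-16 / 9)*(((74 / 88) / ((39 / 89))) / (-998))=-3293 / 444609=-0.01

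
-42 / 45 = -14 / 15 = -0.93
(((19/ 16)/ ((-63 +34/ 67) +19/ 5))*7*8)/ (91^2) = -6365/ 46520292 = -0.00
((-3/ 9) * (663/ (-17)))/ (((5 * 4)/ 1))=13/ 20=0.65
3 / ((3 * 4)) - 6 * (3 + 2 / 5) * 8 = -162.95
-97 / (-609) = 97 / 609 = 0.16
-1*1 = -1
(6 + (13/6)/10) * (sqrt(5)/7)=373 * sqrt(5)/420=1.99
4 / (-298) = -2 / 149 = -0.01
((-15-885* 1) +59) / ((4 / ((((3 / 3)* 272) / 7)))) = -57188 / 7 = -8169.71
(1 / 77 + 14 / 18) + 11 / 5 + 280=980563 / 3465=282.99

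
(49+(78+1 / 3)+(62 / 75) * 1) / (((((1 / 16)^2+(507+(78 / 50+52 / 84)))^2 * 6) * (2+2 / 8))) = 171481497600 / 4683238224087721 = 0.00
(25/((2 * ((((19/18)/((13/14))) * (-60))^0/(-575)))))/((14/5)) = -71875/28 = -2566.96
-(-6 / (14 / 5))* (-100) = -1500 / 7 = -214.29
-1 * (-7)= 7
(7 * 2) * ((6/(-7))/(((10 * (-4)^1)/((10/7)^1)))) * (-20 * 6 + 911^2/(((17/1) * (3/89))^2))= 939070303/867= 1083126.07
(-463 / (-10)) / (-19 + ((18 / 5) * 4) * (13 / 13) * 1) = -463 / 46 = -10.07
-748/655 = -1.14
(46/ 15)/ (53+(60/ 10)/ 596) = 0.06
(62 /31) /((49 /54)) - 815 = -39827 /49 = -812.80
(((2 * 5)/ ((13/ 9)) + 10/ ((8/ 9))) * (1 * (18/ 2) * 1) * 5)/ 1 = 42525/ 52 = 817.79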